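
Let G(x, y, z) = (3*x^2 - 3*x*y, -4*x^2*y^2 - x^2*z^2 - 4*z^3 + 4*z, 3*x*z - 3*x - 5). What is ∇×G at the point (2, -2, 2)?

(∇×G)₁ = ∂G₃/∂y − ∂G₂/∂z = 2*x^2*z + 12*z^2 - 4
(∇×G)₂ = ∂G₁/∂z − ∂G₃/∂x = -3*z + 3
(∇×G)₃ = ∂G₂/∂x − ∂G₁/∂y = -8*x*y^2 - 2*x*z^2 + 3*x
∇×G = (2*x^2*z + 12*z^2 - 4, -3*z + 3, -8*x*y^2 - 2*x*z^2 + 3*x)
At (2, -2, 2): (60, -3, -74).

(60, -3, -74)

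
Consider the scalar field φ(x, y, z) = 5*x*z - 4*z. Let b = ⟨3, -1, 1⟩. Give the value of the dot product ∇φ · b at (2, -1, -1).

-9

∂φ/∂x = 5*z
∂φ/∂y = 0
∂φ/∂z = 5*x - 4
∇φ at (2, -1, -1) = (-5, 0, 6)
∇φ · b = (-5)(3) + (0)(-1) + (6)(1) = -9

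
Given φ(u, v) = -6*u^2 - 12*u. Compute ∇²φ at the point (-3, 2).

-12

∂²φ/∂u² = -12
∂²φ/∂v² = 0
∇²φ = -12
At (-3, 2): -12.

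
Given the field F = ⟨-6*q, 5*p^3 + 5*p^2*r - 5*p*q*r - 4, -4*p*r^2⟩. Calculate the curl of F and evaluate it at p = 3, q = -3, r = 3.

(∇×F)₁ = ∂F₃/∂q − ∂F₂/∂r = -5*p^2 + 5*p*q
(∇×F)₂ = ∂F₁/∂r − ∂F₃/∂p = 4*r^2
(∇×F)₃ = ∂F₂/∂p − ∂F₁/∂q = 15*p^2 + 10*p*r - 5*q*r + 6
∇×F = (-5*p^2 + 5*p*q, 4*r^2, 15*p^2 + 10*p*r - 5*q*r + 6)
At (3, -3, 3): (-90, 36, 276).

(-90, 36, 276)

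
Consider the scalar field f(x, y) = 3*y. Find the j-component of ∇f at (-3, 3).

(∇f)_2 = ∂f/∂y = 3
At (-3, 3): 3.

3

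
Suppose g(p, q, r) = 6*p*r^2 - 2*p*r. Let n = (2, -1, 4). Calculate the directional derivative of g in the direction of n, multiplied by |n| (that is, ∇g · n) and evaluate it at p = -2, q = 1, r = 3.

-176

∂g/∂p = 6*r^2 - 2*r
∂g/∂q = 0
∂g/∂r = 12*p*r - 2*p
∇g at (-2, 1, 3) = (48, 0, -68)
∇g · n = (48)(2) + (0)(-1) + (-68)(4) = -176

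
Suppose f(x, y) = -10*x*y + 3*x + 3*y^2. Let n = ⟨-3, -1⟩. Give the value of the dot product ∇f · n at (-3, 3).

∂f/∂x = -10*y + 3
∂f/∂y = -10*x + 6*y
∇f at (-3, 3) = (-27, 48)
∇f · n = (-27)(-3) + (48)(-1) = 33

33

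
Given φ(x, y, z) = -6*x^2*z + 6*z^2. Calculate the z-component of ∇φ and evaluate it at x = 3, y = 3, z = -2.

(∇φ)_3 = ∂φ/∂z = -6*x^2 + 12*z
At (3, 3, -2): -78.

-78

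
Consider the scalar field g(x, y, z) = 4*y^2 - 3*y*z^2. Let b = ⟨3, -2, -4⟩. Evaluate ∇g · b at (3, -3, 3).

-114

∂g/∂x = 0
∂g/∂y = 8*y - 3*z^2
∂g/∂z = -6*y*z
∇g at (3, -3, 3) = (0, -51, 54)
∇g · b = (0)(3) + (-51)(-2) + (54)(-4) = -114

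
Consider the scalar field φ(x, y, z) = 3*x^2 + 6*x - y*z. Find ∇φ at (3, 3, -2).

(24, 2, -3)

∂φ/∂x = 6*x + 6
∂φ/∂y = -z
∂φ/∂z = -y
∇φ = (6*x + 6, -z, -y)
At (3, 3, -2): (24, 2, -3).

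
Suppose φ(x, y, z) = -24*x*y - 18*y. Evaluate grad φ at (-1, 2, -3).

∂φ/∂x = -24*y
∂φ/∂y = -24*x - 18
∂φ/∂z = 0
∇φ = (-24*y, -24*x - 18, 0)
At (-1, 2, -3): (-48, 6, 0).

(-48, 6, 0)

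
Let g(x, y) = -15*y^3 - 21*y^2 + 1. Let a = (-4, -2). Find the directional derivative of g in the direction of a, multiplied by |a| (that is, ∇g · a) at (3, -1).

6

∂g/∂x = 0
∂g/∂y = -45*y^2 - 42*y
∇g at (3, -1) = (0, -3)
∇g · a = (0)(-4) + (-3)(-2) = 6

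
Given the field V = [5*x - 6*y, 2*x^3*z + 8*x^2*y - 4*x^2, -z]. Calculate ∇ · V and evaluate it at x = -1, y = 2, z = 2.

12

∂V₁/∂x = 5
∂V₂/∂y = 8*x^2
∂V₃/∂z = -1
∇·V = 8*x^2 + 4
At (-1, 2, 2): 12.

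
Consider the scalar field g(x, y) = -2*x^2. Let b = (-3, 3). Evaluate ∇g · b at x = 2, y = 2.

∂g/∂x = -4*x
∂g/∂y = 0
∇g at (2, 2) = (-8, 0)
∇g · b = (-8)(-3) + (0)(3) = 24

24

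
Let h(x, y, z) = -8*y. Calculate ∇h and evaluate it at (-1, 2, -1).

∂h/∂x = 0
∂h/∂y = -8
∂h/∂z = 0
∇h = (0, -8, 0)
At (-1, 2, -1): (0, -8, 0).

(0, -8, 0)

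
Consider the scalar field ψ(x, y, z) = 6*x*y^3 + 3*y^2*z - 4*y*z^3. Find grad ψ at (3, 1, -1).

∂ψ/∂x = 6*y^3
∂ψ/∂y = 18*x*y^2 + 6*y*z - 4*z^3
∂ψ/∂z = 3*y^2 - 12*y*z^2
∇ψ = (6*y^3, 18*x*y^2 + 6*y*z - 4*z^3, 3*y^2 - 12*y*z^2)
At (3, 1, -1): (6, 52, -9).

(6, 52, -9)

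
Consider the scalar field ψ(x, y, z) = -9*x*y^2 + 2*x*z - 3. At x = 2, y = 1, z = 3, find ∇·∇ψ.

-36

∂²ψ/∂x² = 0
∂²ψ/∂y² = -18*x
∂²ψ/∂z² = 0
∇²ψ = -18*x
At (2, 1, 3): -36.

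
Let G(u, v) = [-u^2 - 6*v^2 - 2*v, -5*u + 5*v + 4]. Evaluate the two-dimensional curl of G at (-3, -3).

∂G₂/∂u = -5
∂G₁/∂v = -12*v - 2
Scalar curl = 12*v - 3
At (-3, -3): -39.

-39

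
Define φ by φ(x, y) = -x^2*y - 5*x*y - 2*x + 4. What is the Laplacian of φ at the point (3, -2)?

4

∂²φ/∂x² = -2*y
∂²φ/∂y² = 0
∇²φ = -2*y
At (3, -2): 4.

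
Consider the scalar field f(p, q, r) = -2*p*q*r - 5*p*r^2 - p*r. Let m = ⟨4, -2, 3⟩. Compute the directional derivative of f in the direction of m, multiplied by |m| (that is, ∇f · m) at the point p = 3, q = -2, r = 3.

-351

∂f/∂p = -2*q*r - 5*r^2 - r
∂f/∂q = -2*p*r
∂f/∂r = -2*p*q - 10*p*r - p
∇f at (3, -2, 3) = (-36, -18, -81)
∇f · m = (-36)(4) + (-18)(-2) + (-81)(3) = -351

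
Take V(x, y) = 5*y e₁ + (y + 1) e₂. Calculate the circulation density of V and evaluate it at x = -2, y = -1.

∂V₂/∂x = 0
∂V₁/∂y = 5
Scalar curl = -5
At (-2, -1): -5.

-5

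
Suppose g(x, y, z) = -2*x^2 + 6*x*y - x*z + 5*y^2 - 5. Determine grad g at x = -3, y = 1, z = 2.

∂g/∂x = -4*x + 6*y - z
∂g/∂y = 6*x + 10*y
∂g/∂z = -x
∇g = (-4*x + 6*y - z, 6*x + 10*y, -x)
At (-3, 1, 2): (16, -8, 3).

(16, -8, 3)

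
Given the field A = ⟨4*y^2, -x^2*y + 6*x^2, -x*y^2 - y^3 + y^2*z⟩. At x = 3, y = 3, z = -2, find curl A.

(∇×A)₁ = ∂A₃/∂y − ∂A₂/∂z = -2*x*y - 3*y^2 + 2*y*z
(∇×A)₂ = ∂A₁/∂z − ∂A₃/∂x = y^2
(∇×A)₃ = ∂A₂/∂x − ∂A₁/∂y = -2*x*y + 12*x - 8*y
∇×A = (-2*x*y - 3*y^2 + 2*y*z, y^2, -2*x*y + 12*x - 8*y)
At (3, 3, -2): (-57, 9, -6).

(-57, 9, -6)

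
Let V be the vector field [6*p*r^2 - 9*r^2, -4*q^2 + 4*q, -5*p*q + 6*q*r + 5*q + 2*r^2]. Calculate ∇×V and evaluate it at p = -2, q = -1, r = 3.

(∇×V)₁ = ∂V₃/∂q − ∂V₂/∂r = -5*p + 6*r + 5
(∇×V)₂ = ∂V₁/∂r − ∂V₃/∂p = 12*p*r + 5*q - 18*r
(∇×V)₃ = ∂V₂/∂p − ∂V₁/∂q = 0
∇×V = (-5*p + 6*r + 5, 12*p*r + 5*q - 18*r, 0)
At (-2, -1, 3): (33, -131, 0).

(33, -131, 0)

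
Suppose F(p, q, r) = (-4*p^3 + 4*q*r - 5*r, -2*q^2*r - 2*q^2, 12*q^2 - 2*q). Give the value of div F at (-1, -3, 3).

∂F₁/∂p = -12*p^2
∂F₂/∂q = -4*q*r - 4*q
∂F₃/∂r = 0
∇·F = -12*p^2 - 4*q*r - 4*q
At (-1, -3, 3): 36.

36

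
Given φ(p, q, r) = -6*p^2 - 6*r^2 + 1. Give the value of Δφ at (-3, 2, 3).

∂²φ/∂p² = -12
∂²φ/∂q² = 0
∂²φ/∂r² = -12
∇²φ = -24
At (-3, 2, 3): -24.

-24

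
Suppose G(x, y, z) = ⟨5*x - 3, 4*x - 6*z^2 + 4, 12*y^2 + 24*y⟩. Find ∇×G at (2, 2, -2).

(48, 0, 4)

(∇×G)₁ = ∂G₃/∂y − ∂G₂/∂z = 24*y + 12*z + 24
(∇×G)₂ = ∂G₁/∂z − ∂G₃/∂x = 0
(∇×G)₃ = ∂G₂/∂x − ∂G₁/∂y = 4
∇×G = (24*y + 12*z + 24, 0, 4)
At (2, 2, -2): (48, 0, 4).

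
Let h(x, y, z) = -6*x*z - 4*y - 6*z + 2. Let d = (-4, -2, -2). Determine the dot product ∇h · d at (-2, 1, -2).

-52

∂h/∂x = -6*z
∂h/∂y = -4
∂h/∂z = -6*x - 6
∇h at (-2, 1, -2) = (12, -4, 6)
∇h · d = (12)(-4) + (-4)(-2) + (6)(-2) = -52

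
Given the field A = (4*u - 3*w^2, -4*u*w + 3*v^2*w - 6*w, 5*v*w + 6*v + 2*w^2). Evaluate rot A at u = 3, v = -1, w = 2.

(31, -12, -8)

(∇×A)₁ = ∂A₃/∂v − ∂A₂/∂w = 4*u - 3*v^2 + 5*w + 12
(∇×A)₂ = ∂A₁/∂w − ∂A₃/∂u = -6*w
(∇×A)₃ = ∂A₂/∂u − ∂A₁/∂v = -4*w
∇×A = (4*u - 3*v^2 + 5*w + 12, -6*w, -4*w)
At (3, -1, 2): (31, -12, -8).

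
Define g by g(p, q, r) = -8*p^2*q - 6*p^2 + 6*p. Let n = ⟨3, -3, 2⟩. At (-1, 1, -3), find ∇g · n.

126

∂g/∂p = -16*p*q - 12*p + 6
∂g/∂q = -8*p^2
∂g/∂r = 0
∇g at (-1, 1, -3) = (34, -8, 0)
∇g · n = (34)(3) + (-8)(-3) + (0)(2) = 126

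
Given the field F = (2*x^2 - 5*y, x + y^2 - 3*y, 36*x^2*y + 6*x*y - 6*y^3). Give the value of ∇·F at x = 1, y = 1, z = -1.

3

∂F₁/∂x = 4*x
∂F₂/∂y = 2*y - 3
∂F₃/∂z = 0
∇·F = 4*x + 2*y - 3
At (1, 1, -1): 3.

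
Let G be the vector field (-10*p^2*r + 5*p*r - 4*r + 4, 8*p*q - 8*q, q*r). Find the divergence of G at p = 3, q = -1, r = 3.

-150

∂G₁/∂p = -20*p*r + 5*r
∂G₂/∂q = 8*p - 8
∂G₃/∂r = q
∇·G = -20*p*r + 8*p + q + 5*r - 8
At (3, -1, 3): -150.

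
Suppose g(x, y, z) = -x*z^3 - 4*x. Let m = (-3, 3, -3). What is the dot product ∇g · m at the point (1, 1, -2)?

∂g/∂x = -z^3 - 4
∂g/∂y = 0
∂g/∂z = -3*x*z^2
∇g at (1, 1, -2) = (4, 0, -12)
∇g · m = (4)(-3) + (0)(3) + (-12)(-3) = 24

24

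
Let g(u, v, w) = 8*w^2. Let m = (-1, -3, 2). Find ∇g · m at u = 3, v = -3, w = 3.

96

∂g/∂u = 0
∂g/∂v = 0
∂g/∂w = 16*w
∇g at (3, -3, 3) = (0, 0, 48)
∇g · m = (0)(-1) + (0)(-3) + (48)(2) = 96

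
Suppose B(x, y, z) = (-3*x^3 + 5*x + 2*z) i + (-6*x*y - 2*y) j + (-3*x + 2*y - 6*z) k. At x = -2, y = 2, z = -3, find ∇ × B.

(∇×B)₁ = ∂B₃/∂y − ∂B₂/∂z = 2
(∇×B)₂ = ∂B₁/∂z − ∂B₃/∂x = 5
(∇×B)₃ = ∂B₂/∂x − ∂B₁/∂y = -6*y
∇×B = (2, 5, -6*y)
At (-2, 2, -3): (2, 5, -12).

(2, 5, -12)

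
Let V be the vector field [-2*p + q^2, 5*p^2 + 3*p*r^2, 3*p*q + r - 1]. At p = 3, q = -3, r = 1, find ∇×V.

(-9, 9, 39)

(∇×V)₁ = ∂V₃/∂q − ∂V₂/∂r = -6*p*r + 3*p
(∇×V)₂ = ∂V₁/∂r − ∂V₃/∂p = -3*q
(∇×V)₃ = ∂V₂/∂p − ∂V₁/∂q = 10*p - 2*q + 3*r^2
∇×V = (-6*p*r + 3*p, -3*q, 10*p - 2*q + 3*r^2)
At (3, -3, 1): (-9, 9, 39).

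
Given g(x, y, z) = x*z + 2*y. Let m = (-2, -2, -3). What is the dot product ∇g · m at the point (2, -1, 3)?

∂g/∂x = z
∂g/∂y = 2
∂g/∂z = x
∇g at (2, -1, 3) = (3, 2, 2)
∇g · m = (3)(-2) + (2)(-2) + (2)(-3) = -16

-16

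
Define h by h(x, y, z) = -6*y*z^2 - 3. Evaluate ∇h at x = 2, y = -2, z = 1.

(0, -6, 24)

∂h/∂x = 0
∂h/∂y = -6*z^2
∂h/∂z = -12*y*z
∇h = (0, -6*z^2, -12*y*z)
At (2, -2, 1): (0, -6, 24).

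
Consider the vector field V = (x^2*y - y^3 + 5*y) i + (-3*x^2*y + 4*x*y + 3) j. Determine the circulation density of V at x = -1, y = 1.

7

∂V₂/∂x = -6*x*y + 4*y
∂V₁/∂y = x^2 - 3*y^2 + 5
Scalar curl = -x^2 - 6*x*y + 3*y^2 + 4*y - 5
At (-1, 1): 7.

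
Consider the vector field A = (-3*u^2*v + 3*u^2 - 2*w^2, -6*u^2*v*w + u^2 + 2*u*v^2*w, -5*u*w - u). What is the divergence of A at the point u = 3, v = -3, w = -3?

327

∂A₁/∂u = -6*u*v + 6*u
∂A₂/∂v = -6*u^2*w + 4*u*v*w
∂A₃/∂w = -5*u
∇·A = -6*u^2*w + 4*u*v*w - 6*u*v + u
At (3, -3, -3): 327.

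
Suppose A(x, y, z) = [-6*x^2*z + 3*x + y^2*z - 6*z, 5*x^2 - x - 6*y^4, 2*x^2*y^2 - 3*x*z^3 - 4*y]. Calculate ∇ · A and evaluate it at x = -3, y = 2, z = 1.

∂A₁/∂x = -12*x*z + 3
∂A₂/∂y = -24*y^3
∂A₃/∂z = -9*x*z^2
∇·A = -9*x*z^2 - 12*x*z - 24*y^3 + 3
At (-3, 2, 1): -126.

-126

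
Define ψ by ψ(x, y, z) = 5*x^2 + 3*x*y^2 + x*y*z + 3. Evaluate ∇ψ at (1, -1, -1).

∂ψ/∂x = 10*x + 3*y^2 + y*z
∂ψ/∂y = 6*x*y + x*z
∂ψ/∂z = x*y
∇ψ = (10*x + 3*y^2 + y*z, 6*x*y + x*z, x*y)
At (1, -1, -1): (14, -7, -1).

(14, -7, -1)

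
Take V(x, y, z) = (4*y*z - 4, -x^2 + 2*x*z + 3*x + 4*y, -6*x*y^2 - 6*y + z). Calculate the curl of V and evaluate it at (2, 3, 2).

(-82, 66, -5)

(∇×V)₁ = ∂V₃/∂y − ∂V₂/∂z = -12*x*y - 2*x - 6
(∇×V)₂ = ∂V₁/∂z − ∂V₃/∂x = 6*y^2 + 4*y
(∇×V)₃ = ∂V₂/∂x − ∂V₁/∂y = -2*x - 2*z + 3
∇×V = (-12*x*y - 2*x - 6, 6*y^2 + 4*y, -2*x - 2*z + 3)
At (2, 3, 2): (-82, 66, -5).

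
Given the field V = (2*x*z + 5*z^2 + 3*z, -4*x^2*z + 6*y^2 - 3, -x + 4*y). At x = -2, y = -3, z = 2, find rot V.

(20, 20, 32)

(∇×V)₁ = ∂V₃/∂y − ∂V₂/∂z = 4*x^2 + 4
(∇×V)₂ = ∂V₁/∂z − ∂V₃/∂x = 2*x + 10*z + 4
(∇×V)₃ = ∂V₂/∂x − ∂V₁/∂y = -8*x*z
∇×V = (4*x^2 + 4, 2*x + 10*z + 4, -8*x*z)
At (-2, -3, 2): (20, 20, 32).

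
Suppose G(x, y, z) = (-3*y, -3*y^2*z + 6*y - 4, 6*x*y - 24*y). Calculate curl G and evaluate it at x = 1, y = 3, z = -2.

(∇×G)₁ = ∂G₃/∂y − ∂G₂/∂z = 6*x + 3*y^2 - 24
(∇×G)₂ = ∂G₁/∂z − ∂G₃/∂x = -6*y
(∇×G)₃ = ∂G₂/∂x − ∂G₁/∂y = 3
∇×G = (6*x + 3*y^2 - 24, -6*y, 3)
At (1, 3, -2): (9, -18, 3).

(9, -18, 3)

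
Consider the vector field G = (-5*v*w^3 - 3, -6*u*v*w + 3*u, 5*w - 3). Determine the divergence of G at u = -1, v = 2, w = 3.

∂G₁/∂u = 0
∂G₂/∂v = -6*u*w
∂G₃/∂w = 5
∇·G = -6*u*w + 5
At (-1, 2, 3): 23.

23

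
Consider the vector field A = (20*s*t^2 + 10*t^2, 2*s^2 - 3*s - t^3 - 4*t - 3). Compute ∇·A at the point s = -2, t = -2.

∂A₁/∂s = 20*t^2
∂A₂/∂t = -3*t^2 - 4
∇·A = 17*t^2 - 4
At (-2, -2): 64.

64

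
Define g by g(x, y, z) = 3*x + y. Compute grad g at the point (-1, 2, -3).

(3, 1, 0)

∂g/∂x = 3
∂g/∂y = 1
∂g/∂z = 0
∇g = (3, 1, 0)
At (-1, 2, -3): (3, 1, 0).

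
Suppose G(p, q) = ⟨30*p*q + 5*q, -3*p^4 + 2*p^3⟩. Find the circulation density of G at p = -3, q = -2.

∂G₂/∂p = -12*p^3 + 6*p^2
∂G₁/∂q = 30*p + 5
Scalar curl = -12*p^3 + 6*p^2 - 30*p - 5
At (-3, -2): 463.

463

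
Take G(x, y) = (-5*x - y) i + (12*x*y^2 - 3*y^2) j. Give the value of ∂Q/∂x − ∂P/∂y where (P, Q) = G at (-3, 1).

∂G₂/∂x = 12*y^2
∂G₁/∂y = -1
Scalar curl = 12*y^2 + 1
At (-3, 1): 13.

13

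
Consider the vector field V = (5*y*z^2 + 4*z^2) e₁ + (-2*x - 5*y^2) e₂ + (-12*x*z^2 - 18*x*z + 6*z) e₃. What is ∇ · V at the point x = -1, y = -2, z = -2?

∂V₁/∂x = 0
∂V₂/∂y = -10*y
∂V₃/∂z = -24*x*z - 18*x + 6
∇·V = -24*x*z - 18*x - 10*y + 6
At (-1, -2, -2): -4.

-4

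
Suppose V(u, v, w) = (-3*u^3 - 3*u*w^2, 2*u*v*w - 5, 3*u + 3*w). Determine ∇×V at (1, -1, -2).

(∇×V)₁ = ∂V₃/∂v − ∂V₂/∂w = -2*u*v
(∇×V)₂ = ∂V₁/∂w − ∂V₃/∂u = -6*u*w - 3
(∇×V)₃ = ∂V₂/∂u − ∂V₁/∂v = 2*v*w
∇×V = (-2*u*v, -6*u*w - 3, 2*v*w)
At (1, -1, -2): (2, 9, 4).

(2, 9, 4)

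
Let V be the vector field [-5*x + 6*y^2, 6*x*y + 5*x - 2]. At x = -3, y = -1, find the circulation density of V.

∂V₂/∂x = 6*y + 5
∂V₁/∂y = 12*y
Scalar curl = -6*y + 5
At (-3, -1): 11.

11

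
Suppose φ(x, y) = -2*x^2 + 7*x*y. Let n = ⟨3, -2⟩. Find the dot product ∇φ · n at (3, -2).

∂φ/∂x = -4*x + 7*y
∂φ/∂y = 7*x
∇φ at (3, -2) = (-26, 21)
∇φ · n = (-26)(3) + (21)(-2) = -120

-120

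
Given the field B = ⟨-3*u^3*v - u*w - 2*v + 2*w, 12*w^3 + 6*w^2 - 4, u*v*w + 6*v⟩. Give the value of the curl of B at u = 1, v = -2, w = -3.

(∇×B)₁ = ∂B₃/∂v − ∂B₂/∂w = u*w - 36*w^2 - 12*w + 6
(∇×B)₂ = ∂B₁/∂w − ∂B₃/∂u = -u - v*w + 2
(∇×B)₃ = ∂B₂/∂u − ∂B₁/∂v = 3*u^3 + 2
∇×B = (u*w - 36*w^2 - 12*w + 6, -u - v*w + 2, 3*u^3 + 2)
At (1, -2, -3): (-285, -5, 5).

(-285, -5, 5)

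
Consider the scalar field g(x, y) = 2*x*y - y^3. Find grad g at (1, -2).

∂g/∂x = 2*y
∂g/∂y = 2*x - 3*y^2
∇g = (2*y, 2*x - 3*y^2)
At (1, -2): (-4, -10).

(-4, -10)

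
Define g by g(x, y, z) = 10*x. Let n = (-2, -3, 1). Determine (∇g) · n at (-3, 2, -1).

∂g/∂x = 10
∂g/∂y = 0
∂g/∂z = 0
∇g at (-3, 2, -1) = (10, 0, 0)
∇g · n = (10)(-2) + (0)(-3) + (0)(1) = -20

-20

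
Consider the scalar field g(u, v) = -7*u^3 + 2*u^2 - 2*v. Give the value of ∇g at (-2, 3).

(-92, -2)

∂g/∂u = -21*u^2 + 4*u
∂g/∂v = -2
∇g = (-21*u^2 + 4*u, -2)
At (-2, 3): (-92, -2).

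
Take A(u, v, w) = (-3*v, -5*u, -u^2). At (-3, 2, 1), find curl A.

(0, -6, -2)

(∇×A)₁ = ∂A₃/∂v − ∂A₂/∂w = 0
(∇×A)₂ = ∂A₁/∂w − ∂A₃/∂u = 2*u
(∇×A)₃ = ∂A₂/∂u − ∂A₁/∂v = -2
∇×A = (0, 2*u, -2)
At (-3, 2, 1): (0, -6, -2).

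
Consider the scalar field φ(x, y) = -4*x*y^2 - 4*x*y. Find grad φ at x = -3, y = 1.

∂φ/∂x = -4*y^2 - 4*y
∂φ/∂y = -8*x*y - 4*x
∇φ = (-4*y^2 - 4*y, -8*x*y - 4*x)
At (-3, 1): (-8, 36).

(-8, 36)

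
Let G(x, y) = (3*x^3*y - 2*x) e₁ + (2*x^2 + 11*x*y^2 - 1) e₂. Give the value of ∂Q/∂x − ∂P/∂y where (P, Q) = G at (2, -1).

∂G₂/∂x = 4*x + 11*y^2
∂G₁/∂y = 3*x^3
Scalar curl = -3*x^3 + 4*x + 11*y^2
At (2, -1): -5.

-5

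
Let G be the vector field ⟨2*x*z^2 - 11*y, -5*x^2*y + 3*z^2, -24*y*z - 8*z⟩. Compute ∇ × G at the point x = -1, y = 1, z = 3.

(∇×G)₁ = ∂G₃/∂y − ∂G₂/∂z = -30*z
(∇×G)₂ = ∂G₁/∂z − ∂G₃/∂x = 4*x*z
(∇×G)₃ = ∂G₂/∂x − ∂G₁/∂y = -10*x*y + 11
∇×G = (-30*z, 4*x*z, -10*x*y + 11)
At (-1, 1, 3): (-90, -12, 21).

(-90, -12, 21)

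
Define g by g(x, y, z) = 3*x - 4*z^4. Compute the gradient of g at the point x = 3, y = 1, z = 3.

∂g/∂x = 3
∂g/∂y = 0
∂g/∂z = -16*z^3
∇g = (3, 0, -16*z^3)
At (3, 1, 3): (3, 0, -432).

(3, 0, -432)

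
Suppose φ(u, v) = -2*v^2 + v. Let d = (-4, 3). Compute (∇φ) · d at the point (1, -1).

15

∂φ/∂u = 0
∂φ/∂v = -4*v + 1
∇φ at (1, -1) = (0, 5)
∇φ · d = (0)(-4) + (5)(3) = 15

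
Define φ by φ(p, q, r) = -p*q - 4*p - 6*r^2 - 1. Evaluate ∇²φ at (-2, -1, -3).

∂²φ/∂p² = 0
∂²φ/∂q² = 0
∂²φ/∂r² = -12
∇²φ = -12
At (-2, -1, -3): -12.

-12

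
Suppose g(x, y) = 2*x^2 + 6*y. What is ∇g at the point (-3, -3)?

(-12, 6)

∂g/∂x = 4*x
∂g/∂y = 6
∇g = (4*x, 6)
At (-3, -3): (-12, 6).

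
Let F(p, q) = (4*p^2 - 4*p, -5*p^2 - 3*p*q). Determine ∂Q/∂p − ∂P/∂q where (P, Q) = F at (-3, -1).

33

∂F₂/∂p = -10*p - 3*q
∂F₁/∂q = 0
Scalar curl = -10*p - 3*q
At (-3, -1): 33.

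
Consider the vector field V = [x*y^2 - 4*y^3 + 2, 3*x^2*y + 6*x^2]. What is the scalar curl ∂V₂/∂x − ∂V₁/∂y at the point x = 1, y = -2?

52

∂V₂/∂x = 6*x*y + 12*x
∂V₁/∂y = 2*x*y - 12*y^2
Scalar curl = 4*x*y + 12*x + 12*y^2
At (1, -2): 52.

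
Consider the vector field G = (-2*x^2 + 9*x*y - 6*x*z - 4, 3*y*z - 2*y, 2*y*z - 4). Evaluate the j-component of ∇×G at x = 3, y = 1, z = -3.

-18

(∇×G)_2 = ∂G₁/∂z − ∂G₃/∂x
= -6*x − (0)
= -6*x
At (3, 1, -3): -18.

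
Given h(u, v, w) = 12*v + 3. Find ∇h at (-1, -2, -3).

(0, 12, 0)

∂h/∂u = 0
∂h/∂v = 12
∂h/∂w = 0
∇h = (0, 12, 0)
At (-1, -2, -3): (0, 12, 0).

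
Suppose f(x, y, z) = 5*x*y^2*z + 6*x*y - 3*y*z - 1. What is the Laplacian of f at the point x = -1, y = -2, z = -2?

20

∂²f/∂x² = 0
∂²f/∂y² = 10*x*z
∂²f/∂z² = 0
∇²f = 10*x*z
At (-1, -2, -2): 20.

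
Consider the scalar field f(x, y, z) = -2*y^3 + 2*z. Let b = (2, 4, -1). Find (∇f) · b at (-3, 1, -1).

-26

∂f/∂x = 0
∂f/∂y = -6*y^2
∂f/∂z = 2
∇f at (-3, 1, -1) = (0, -6, 2)
∇f · b = (0)(2) + (-6)(4) + (2)(-1) = -26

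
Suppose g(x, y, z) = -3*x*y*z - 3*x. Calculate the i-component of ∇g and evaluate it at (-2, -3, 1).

6

(∇g)_1 = ∂g/∂x = -3*y*z - 3
At (-2, -3, 1): 6.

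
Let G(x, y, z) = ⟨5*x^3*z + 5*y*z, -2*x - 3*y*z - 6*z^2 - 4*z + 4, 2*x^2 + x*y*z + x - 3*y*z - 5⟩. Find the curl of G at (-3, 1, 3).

(∇×G)₁ = ∂G₃/∂y − ∂G₂/∂z = x*z + 3*y + 9*z + 4
(∇×G)₂ = ∂G₁/∂z − ∂G₃/∂x = 5*x^3 - 4*x - y*z + 5*y - 1
(∇×G)₃ = ∂G₂/∂x − ∂G₁/∂y = -5*z - 2
∇×G = (x*z + 3*y + 9*z + 4, 5*x^3 - 4*x - y*z + 5*y - 1, -5*z - 2)
At (-3, 1, 3): (25, -122, -17).

(25, -122, -17)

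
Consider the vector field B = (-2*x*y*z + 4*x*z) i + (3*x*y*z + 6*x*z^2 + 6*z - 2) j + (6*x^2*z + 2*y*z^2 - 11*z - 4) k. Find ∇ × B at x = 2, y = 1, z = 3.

(-66, -68, 75)

(∇×B)₁ = ∂B₃/∂y − ∂B₂/∂z = -3*x*y - 12*x*z + 2*z^2 - 6
(∇×B)₂ = ∂B₁/∂z − ∂B₃/∂x = -2*x*y - 12*x*z + 4*x
(∇×B)₃ = ∂B₂/∂x − ∂B₁/∂y = 2*x*z + 3*y*z + 6*z^2
∇×B = (-3*x*y - 12*x*z + 2*z^2 - 6, -2*x*y - 12*x*z + 4*x, 2*x*z + 3*y*z + 6*z^2)
At (2, 1, 3): (-66, -68, 75).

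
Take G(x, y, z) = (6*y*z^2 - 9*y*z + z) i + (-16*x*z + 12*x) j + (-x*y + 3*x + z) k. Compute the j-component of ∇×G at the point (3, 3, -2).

-98

(∇×G)_2 = ∂G₁/∂z − ∂G₃/∂x
= 12*y*z - 9*y + 1 − (-y + 3)
= 12*y*z - 8*y - 2
At (3, 3, -2): -98.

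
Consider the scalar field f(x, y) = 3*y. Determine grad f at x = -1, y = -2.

(0, 3)

∂f/∂x = 0
∂f/∂y = 3
∇f = (0, 3)
At (-1, -2): (0, 3).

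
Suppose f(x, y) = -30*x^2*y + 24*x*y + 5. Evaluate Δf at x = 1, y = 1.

∂²f/∂x² = -60*y
∂²f/∂y² = 0
∇²f = -60*y
At (1, 1): -60.

-60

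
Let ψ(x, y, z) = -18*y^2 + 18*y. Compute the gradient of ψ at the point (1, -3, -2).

∂ψ/∂x = 0
∂ψ/∂y = -36*y + 18
∂ψ/∂z = 0
∇ψ = (0, -36*y + 18, 0)
At (1, -3, -2): (0, 126, 0).

(0, 126, 0)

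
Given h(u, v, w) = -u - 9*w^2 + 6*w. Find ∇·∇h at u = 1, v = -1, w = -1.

-18

∂²h/∂u² = 0
∂²h/∂v² = 0
∂²h/∂w² = -18
∇²h = -18
At (1, -1, -1): -18.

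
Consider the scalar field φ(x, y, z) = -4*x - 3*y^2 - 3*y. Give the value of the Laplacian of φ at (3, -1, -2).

-6

∂²φ/∂x² = 0
∂²φ/∂y² = -6
∂²φ/∂z² = 0
∇²φ = -6
At (3, -1, -2): -6.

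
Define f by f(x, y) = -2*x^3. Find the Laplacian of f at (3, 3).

-36

∂²f/∂x² = -12*x
∂²f/∂y² = 0
∇²f = -12*x
At (3, 3): -36.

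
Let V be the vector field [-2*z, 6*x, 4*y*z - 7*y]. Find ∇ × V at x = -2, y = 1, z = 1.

(∇×V)₁ = ∂V₃/∂y − ∂V₂/∂z = 4*z - 7
(∇×V)₂ = ∂V₁/∂z − ∂V₃/∂x = -2
(∇×V)₃ = ∂V₂/∂x − ∂V₁/∂y = 6
∇×V = (4*z - 7, -2, 6)
At (-2, 1, 1): (-3, -2, 6).

(-3, -2, 6)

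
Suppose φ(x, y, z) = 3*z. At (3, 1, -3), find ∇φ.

∂φ/∂x = 0
∂φ/∂y = 0
∂φ/∂z = 3
∇φ = (0, 0, 3)
At (3, 1, -3): (0, 0, 3).

(0, 0, 3)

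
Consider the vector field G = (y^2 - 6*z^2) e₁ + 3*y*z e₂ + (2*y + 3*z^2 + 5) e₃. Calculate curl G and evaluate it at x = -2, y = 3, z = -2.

(-7, 24, -6)

(∇×G)₁ = ∂G₃/∂y − ∂G₂/∂z = -3*y + 2
(∇×G)₂ = ∂G₁/∂z − ∂G₃/∂x = -12*z
(∇×G)₃ = ∂G₂/∂x − ∂G₁/∂y = -2*y
∇×G = (-3*y + 2, -12*z, -2*y)
At (-2, 3, -2): (-7, 24, -6).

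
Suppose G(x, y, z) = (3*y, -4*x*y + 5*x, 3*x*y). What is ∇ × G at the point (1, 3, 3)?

(3, -9, -10)

(∇×G)₁ = ∂G₃/∂y − ∂G₂/∂z = 3*x
(∇×G)₂ = ∂G₁/∂z − ∂G₃/∂x = -3*y
(∇×G)₃ = ∂G₂/∂x − ∂G₁/∂y = -4*y + 2
∇×G = (3*x, -3*y, -4*y + 2)
At (1, 3, 3): (3, -9, -10).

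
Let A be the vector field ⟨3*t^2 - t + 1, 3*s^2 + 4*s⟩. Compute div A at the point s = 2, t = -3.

0

∂A₁/∂s = 0
∂A₂/∂t = 0
∇·A = 0
At (2, -3): 0.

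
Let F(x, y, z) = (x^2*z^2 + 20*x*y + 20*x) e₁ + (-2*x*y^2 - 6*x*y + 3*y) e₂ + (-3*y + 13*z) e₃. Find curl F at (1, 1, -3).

(-3, -6, -28)

(∇×F)₁ = ∂F₃/∂y − ∂F₂/∂z = -3
(∇×F)₂ = ∂F₁/∂z − ∂F₃/∂x = 2*x^2*z
(∇×F)₃ = ∂F₂/∂x − ∂F₁/∂y = -20*x - 2*y^2 - 6*y
∇×F = (-3, 2*x^2*z, -20*x - 2*y^2 - 6*y)
At (1, 1, -3): (-3, -6, -28).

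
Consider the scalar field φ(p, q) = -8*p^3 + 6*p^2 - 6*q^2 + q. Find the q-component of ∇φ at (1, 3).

-35

(∇φ)_2 = ∂φ/∂q = -12*q + 1
At (1, 3): -35.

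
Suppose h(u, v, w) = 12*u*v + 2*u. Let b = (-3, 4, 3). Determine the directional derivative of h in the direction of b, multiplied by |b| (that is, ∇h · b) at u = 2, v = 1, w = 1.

∂h/∂u = 12*v + 2
∂h/∂v = 12*u
∂h/∂w = 0
∇h at (2, 1, 1) = (14, 24, 0)
∇h · b = (14)(-3) + (24)(4) + (0)(3) = 54

54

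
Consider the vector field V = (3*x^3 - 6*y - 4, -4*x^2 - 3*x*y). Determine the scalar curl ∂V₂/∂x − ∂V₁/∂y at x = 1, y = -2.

4

∂V₂/∂x = -8*x - 3*y
∂V₁/∂y = -6
Scalar curl = -8*x - 3*y + 6
At (1, -2): 4.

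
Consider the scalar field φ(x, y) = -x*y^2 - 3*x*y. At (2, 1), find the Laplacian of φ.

-4

∂²φ/∂x² = 0
∂²φ/∂y² = -2*x
∇²φ = -2*x
At (2, 1): -4.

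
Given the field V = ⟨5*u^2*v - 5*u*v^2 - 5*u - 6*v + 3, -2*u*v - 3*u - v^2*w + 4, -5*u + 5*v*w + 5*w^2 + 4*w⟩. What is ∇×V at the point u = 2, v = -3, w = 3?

(∇×V)₁ = ∂V₃/∂v − ∂V₂/∂w = v^2 + 5*w
(∇×V)₂ = ∂V₁/∂w − ∂V₃/∂u = 5
(∇×V)₃ = ∂V₂/∂u − ∂V₁/∂v = -5*u^2 + 10*u*v - 2*v + 3
∇×V = (v^2 + 5*w, 5, -5*u^2 + 10*u*v - 2*v + 3)
At (2, -3, 3): (24, 5, -71).

(24, 5, -71)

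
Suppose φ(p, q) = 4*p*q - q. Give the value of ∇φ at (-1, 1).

∂φ/∂p = 4*q
∂φ/∂q = 4*p - 1
∇φ = (4*q, 4*p - 1)
At (-1, 1): (4, -5).

(4, -5)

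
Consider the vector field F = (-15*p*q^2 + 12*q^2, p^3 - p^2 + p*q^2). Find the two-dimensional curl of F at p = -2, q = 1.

∂F₂/∂p = 3*p^2 - 2*p + q^2
∂F₁/∂q = -30*p*q + 24*q
Scalar curl = 3*p^2 + 30*p*q - 2*p + q^2 - 24*q
At (-2, 1): -67.

-67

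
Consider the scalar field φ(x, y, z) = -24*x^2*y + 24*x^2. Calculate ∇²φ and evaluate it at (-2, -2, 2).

∂²φ/∂x² = 48*(-y + 1)
∂²φ/∂y² = 0
∂²φ/∂z² = 0
∇²φ = -48*y + 48
At (-2, -2, 2): 144.

144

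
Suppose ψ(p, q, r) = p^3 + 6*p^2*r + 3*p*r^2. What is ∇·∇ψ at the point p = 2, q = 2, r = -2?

0

∂²ψ/∂p² = 6*(p + 2*r)
∂²ψ/∂q² = 0
∂²ψ/∂r² = 6*p
∇²ψ = 12*p + 12*r
At (2, 2, -2): 0.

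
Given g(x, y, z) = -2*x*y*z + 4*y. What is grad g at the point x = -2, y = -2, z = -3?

(-12, -8, -8)

∂g/∂x = -2*y*z
∂g/∂y = -2*x*z + 4
∂g/∂z = -2*x*y
∇g = (-2*y*z, -2*x*z + 4, -2*x*y)
At (-2, -2, -3): (-12, -8, -8).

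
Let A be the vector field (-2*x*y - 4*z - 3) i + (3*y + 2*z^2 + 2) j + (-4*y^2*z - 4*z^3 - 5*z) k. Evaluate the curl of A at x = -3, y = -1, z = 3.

(12, -4, -6)

(∇×A)₁ = ∂A₃/∂y − ∂A₂/∂z = -8*y*z - 4*z
(∇×A)₂ = ∂A₁/∂z − ∂A₃/∂x = -4
(∇×A)₃ = ∂A₂/∂x − ∂A₁/∂y = 2*x
∇×A = (-8*y*z - 4*z, -4, 2*x)
At (-3, -1, 3): (12, -4, -6).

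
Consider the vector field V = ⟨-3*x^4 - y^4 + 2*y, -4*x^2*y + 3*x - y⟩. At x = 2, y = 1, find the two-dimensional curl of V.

∂V₂/∂x = -8*x*y + 3
∂V₁/∂y = -4*y^3 + 2
Scalar curl = -8*x*y + 4*y^3 + 1
At (2, 1): -11.

-11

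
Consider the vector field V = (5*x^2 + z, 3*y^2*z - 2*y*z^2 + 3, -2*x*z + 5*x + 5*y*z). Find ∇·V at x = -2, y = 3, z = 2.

27

∂V₁/∂x = 10*x
∂V₂/∂y = 6*y*z - 2*z^2
∂V₃/∂z = -2*x + 5*y
∇·V = 8*x + 6*y*z + 5*y - 2*z^2
At (-2, 3, 2): 27.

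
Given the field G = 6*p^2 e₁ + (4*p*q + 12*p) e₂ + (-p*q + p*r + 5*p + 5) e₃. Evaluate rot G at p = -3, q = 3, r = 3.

(3, -5, 24)

(∇×G)₁ = ∂G₃/∂q − ∂G₂/∂r = -p
(∇×G)₂ = ∂G₁/∂r − ∂G₃/∂p = q - r - 5
(∇×G)₃ = ∂G₂/∂p − ∂G₁/∂q = 4*q + 12
∇×G = (-p, q - r - 5, 4*q + 12)
At (-3, 3, 3): (3, -5, 24).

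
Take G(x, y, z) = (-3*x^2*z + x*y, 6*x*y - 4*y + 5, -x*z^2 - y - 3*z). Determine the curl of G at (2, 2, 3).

(-1, -3, 10)

(∇×G)₁ = ∂G₃/∂y − ∂G₂/∂z = -1
(∇×G)₂ = ∂G₁/∂z − ∂G₃/∂x = -3*x^2 + z^2
(∇×G)₃ = ∂G₂/∂x − ∂G₁/∂y = -x + 6*y
∇×G = (-1, -3*x^2 + z^2, -x + 6*y)
At (2, 2, 3): (-1, -3, 10).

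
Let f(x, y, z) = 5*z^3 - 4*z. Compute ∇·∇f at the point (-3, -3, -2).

-60

∂²f/∂x² = 0
∂²f/∂y² = 0
∂²f/∂z² = 30*z
∇²f = 30*z
At (-3, -3, -2): -60.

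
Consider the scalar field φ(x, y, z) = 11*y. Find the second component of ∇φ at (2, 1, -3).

(∇φ)_2 = ∂φ/∂y = 11
At (2, 1, -3): 11.

11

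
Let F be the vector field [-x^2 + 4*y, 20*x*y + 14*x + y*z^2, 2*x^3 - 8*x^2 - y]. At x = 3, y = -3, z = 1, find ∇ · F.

∂F₁/∂x = -2*x
∂F₂/∂y = 20*x + z^2
∂F₃/∂z = 0
∇·F = 18*x + z^2
At (3, -3, 1): 55.

55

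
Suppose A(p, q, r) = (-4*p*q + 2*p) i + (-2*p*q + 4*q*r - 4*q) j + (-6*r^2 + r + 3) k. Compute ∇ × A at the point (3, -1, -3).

(∇×A)₁ = ∂A₃/∂q − ∂A₂/∂r = -4*q
(∇×A)₂ = ∂A₁/∂r − ∂A₃/∂p = 0
(∇×A)₃ = ∂A₂/∂p − ∂A₁/∂q = 4*p - 2*q
∇×A = (-4*q, 0, 4*p - 2*q)
At (3, -1, -3): (4, 0, 14).

(4, 0, 14)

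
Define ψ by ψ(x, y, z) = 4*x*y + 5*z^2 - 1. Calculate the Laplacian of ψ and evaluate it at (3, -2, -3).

∂²ψ/∂x² = 0
∂²ψ/∂y² = 0
∂²ψ/∂z² = 10
∇²ψ = 10
At (3, -2, -3): 10.

10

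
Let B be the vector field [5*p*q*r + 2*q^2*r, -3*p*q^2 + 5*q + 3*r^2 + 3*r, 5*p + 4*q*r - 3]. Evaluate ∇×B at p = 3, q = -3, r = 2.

(∇×B)₁ = ∂B₃/∂q − ∂B₂/∂r = -2*r - 3
(∇×B)₂ = ∂B₁/∂r − ∂B₃/∂p = 5*p*q + 2*q^2 - 5
(∇×B)₃ = ∂B₂/∂p − ∂B₁/∂q = -5*p*r - 3*q^2 - 4*q*r
∇×B = (-2*r - 3, 5*p*q + 2*q^2 - 5, -5*p*r - 3*q^2 - 4*q*r)
At (3, -3, 2): (-7, -32, -33).

(-7, -32, -33)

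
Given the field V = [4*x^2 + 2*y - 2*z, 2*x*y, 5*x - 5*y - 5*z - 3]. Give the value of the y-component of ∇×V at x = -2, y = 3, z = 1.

-7

(∇×V)_2 = ∂V₁/∂z − ∂V₃/∂x
= -2 − (5)
= -7
At (-2, 3, 1): -7.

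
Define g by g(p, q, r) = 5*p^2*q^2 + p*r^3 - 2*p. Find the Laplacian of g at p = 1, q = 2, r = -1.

44

∂²g/∂p² = 10*q^2
∂²g/∂q² = 10*p^2
∂²g/∂r² = 6*p*r
∇²g = 10*p^2 + 6*p*r + 10*q^2
At (1, 2, -1): 44.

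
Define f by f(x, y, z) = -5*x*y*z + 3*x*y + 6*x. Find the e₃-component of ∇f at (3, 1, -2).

(∇f)_3 = ∂f/∂z = -5*x*y
At (3, 1, -2): -15.

-15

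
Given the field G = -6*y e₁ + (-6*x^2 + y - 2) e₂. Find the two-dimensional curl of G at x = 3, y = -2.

∂G₂/∂x = -12*x
∂G₁/∂y = -6
Scalar curl = -12*x + 6
At (3, -2): -30.

-30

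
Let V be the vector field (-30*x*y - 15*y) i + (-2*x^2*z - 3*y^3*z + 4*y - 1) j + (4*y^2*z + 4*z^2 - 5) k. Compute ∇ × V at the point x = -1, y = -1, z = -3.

(23, 0, -27)

(∇×V)₁ = ∂V₃/∂y − ∂V₂/∂z = 2*x^2 + 3*y^3 + 8*y*z
(∇×V)₂ = ∂V₁/∂z − ∂V₃/∂x = 0
(∇×V)₃ = ∂V₂/∂x − ∂V₁/∂y = -4*x*z + 30*x + 15
∇×V = (2*x^2 + 3*y^3 + 8*y*z, 0, -4*x*z + 30*x + 15)
At (-1, -1, -3): (23, 0, -27).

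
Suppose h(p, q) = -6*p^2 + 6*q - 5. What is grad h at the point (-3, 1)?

(36, 6)

∂h/∂p = -12*p
∂h/∂q = 6
∇h = (-12*p, 6)
At (-3, 1): (36, 6).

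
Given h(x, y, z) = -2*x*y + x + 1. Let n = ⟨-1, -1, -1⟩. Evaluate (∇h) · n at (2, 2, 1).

7

∂h/∂x = -2*y + 1
∂h/∂y = -2*x
∂h/∂z = 0
∇h at (2, 2, 1) = (-3, -4, 0)
∇h · n = (-3)(-1) + (-4)(-1) + (0)(-1) = 7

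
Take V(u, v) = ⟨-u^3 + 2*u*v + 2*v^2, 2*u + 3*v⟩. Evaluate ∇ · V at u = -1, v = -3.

∂V₁/∂u = -3*u^2 + 2*v
∂V₂/∂v = 3
∇·V = -3*u^2 + 2*v + 3
At (-1, -3): -6.

-6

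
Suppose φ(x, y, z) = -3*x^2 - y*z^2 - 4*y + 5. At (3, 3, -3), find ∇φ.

∂φ/∂x = -6*x
∂φ/∂y = -z^2 - 4
∂φ/∂z = -2*y*z
∇φ = (-6*x, -z^2 - 4, -2*y*z)
At (3, 3, -3): (-18, -13, 18).

(-18, -13, 18)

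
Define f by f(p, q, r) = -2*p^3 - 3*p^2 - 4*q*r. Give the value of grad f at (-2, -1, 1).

∂f/∂p = -6*p^2 - 6*p
∂f/∂q = -4*r
∂f/∂r = -4*q
∇f = (-6*p^2 - 6*p, -4*r, -4*q)
At (-2, -1, 1): (-12, -4, 4).

(-12, -4, 4)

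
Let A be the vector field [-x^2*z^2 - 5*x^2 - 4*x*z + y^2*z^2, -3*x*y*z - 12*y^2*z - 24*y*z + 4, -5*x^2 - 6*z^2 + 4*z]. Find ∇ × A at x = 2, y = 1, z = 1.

(42, 6, -5)

(∇×A)₁ = ∂A₃/∂y − ∂A₂/∂z = 3*x*y + 12*y^2 + 24*y
(∇×A)₂ = ∂A₁/∂z − ∂A₃/∂x = -2*x^2*z + 6*x + 2*y^2*z
(∇×A)₃ = ∂A₂/∂x − ∂A₁/∂y = -2*y*z^2 - 3*y*z
∇×A = (3*x*y + 12*y^2 + 24*y, -2*x^2*z + 6*x + 2*y^2*z, -2*y*z^2 - 3*y*z)
At (2, 1, 1): (42, 6, -5).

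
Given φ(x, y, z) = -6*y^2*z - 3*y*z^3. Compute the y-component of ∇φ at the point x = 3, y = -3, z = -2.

-48

(∇φ)_2 = ∂φ/∂y = -12*y*z - 3*z^3
At (3, -3, -2): -48.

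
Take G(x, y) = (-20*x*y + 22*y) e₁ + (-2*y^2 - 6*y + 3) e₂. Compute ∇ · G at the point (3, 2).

∂G₁/∂x = -20*y
∂G₂/∂y = -4*y - 6
∇·G = -24*y - 6
At (3, 2): -54.

-54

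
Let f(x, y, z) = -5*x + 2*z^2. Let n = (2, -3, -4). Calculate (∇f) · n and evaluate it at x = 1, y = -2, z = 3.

-58

∂f/∂x = -5
∂f/∂y = 0
∂f/∂z = 4*z
∇f at (1, -2, 3) = (-5, 0, 12)
∇f · n = (-5)(2) + (0)(-3) + (12)(-4) = -58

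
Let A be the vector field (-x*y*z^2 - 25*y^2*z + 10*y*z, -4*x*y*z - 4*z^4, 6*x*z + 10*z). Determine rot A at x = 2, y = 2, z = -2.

(∇×A)₁ = ∂A₃/∂y − ∂A₂/∂z = 4*x*y + 16*z^3
(∇×A)₂ = ∂A₁/∂z − ∂A₃/∂x = -2*x*y*z - 25*y^2 + 10*y - 6*z
(∇×A)₃ = ∂A₂/∂x − ∂A₁/∂y = x*z^2 + 46*y*z - 10*z
∇×A = (4*x*y + 16*z^3, -2*x*y*z - 25*y^2 + 10*y - 6*z, x*z^2 + 46*y*z - 10*z)
At (2, 2, -2): (-112, -52, -156).

(-112, -52, -156)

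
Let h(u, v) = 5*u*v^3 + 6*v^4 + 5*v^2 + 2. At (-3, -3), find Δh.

928

∂²h/∂u² = 0
∂²h/∂v² = 2*(15*u*v + 36*v^2 + 5)
∇²h = 30*u*v + 72*v^2 + 10
At (-3, -3): 928.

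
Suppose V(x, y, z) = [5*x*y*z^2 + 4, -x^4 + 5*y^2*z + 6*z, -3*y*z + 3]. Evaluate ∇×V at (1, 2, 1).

(∇×V)₁ = ∂V₃/∂y − ∂V₂/∂z = -5*y^2 - 3*z - 6
(∇×V)₂ = ∂V₁/∂z − ∂V₃/∂x = 10*x*y*z
(∇×V)₃ = ∂V₂/∂x − ∂V₁/∂y = -4*x^3 - 5*x*z^2
∇×V = (-5*y^2 - 3*z - 6, 10*x*y*z, -4*x^3 - 5*x*z^2)
At (1, 2, 1): (-29, 20, -9).

(-29, 20, -9)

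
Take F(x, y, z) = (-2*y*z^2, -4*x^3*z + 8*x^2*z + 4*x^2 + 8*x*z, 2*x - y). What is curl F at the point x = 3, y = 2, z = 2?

(11, -18, -72)

(∇×F)₁ = ∂F₃/∂y − ∂F₂/∂z = 4*x^3 - 8*x^2 - 8*x - 1
(∇×F)₂ = ∂F₁/∂z − ∂F₃/∂x = -4*y*z - 2
(∇×F)₃ = ∂F₂/∂x − ∂F₁/∂y = -12*x^2*z + 16*x*z + 8*x + 2*z^2 + 8*z
∇×F = (4*x^3 - 8*x^2 - 8*x - 1, -4*y*z - 2, -12*x^2*z + 16*x*z + 8*x + 2*z^2 + 8*z)
At (3, 2, 2): (11, -18, -72).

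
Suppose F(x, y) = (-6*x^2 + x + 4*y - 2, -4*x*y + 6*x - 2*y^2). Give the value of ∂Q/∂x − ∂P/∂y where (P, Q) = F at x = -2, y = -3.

14

∂F₂/∂x = -4*y + 6
∂F₁/∂y = 4
Scalar curl = -4*y + 2
At (-2, -3): 14.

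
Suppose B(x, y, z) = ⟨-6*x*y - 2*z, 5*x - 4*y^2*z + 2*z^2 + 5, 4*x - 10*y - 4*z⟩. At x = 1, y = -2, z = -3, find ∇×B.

(18, -6, 11)

(∇×B)₁ = ∂B₃/∂y − ∂B₂/∂z = 4*y^2 - 4*z - 10
(∇×B)₂ = ∂B₁/∂z − ∂B₃/∂x = -6
(∇×B)₃ = ∂B₂/∂x − ∂B₁/∂y = 6*x + 5
∇×B = (4*y^2 - 4*z - 10, -6, 6*x + 5)
At (1, -2, -3): (18, -6, 11).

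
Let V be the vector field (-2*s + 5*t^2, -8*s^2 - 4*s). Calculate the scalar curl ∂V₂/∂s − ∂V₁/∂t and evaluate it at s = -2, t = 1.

18

∂V₂/∂s = -16*s - 4
∂V₁/∂t = 10*t
Scalar curl = -16*s - 10*t - 4
At (-2, 1): 18.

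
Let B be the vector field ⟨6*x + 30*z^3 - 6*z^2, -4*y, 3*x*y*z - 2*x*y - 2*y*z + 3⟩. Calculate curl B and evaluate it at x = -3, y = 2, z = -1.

(17, 112, 0)

(∇×B)₁ = ∂B₃/∂y − ∂B₂/∂z = 3*x*z - 2*x - 2*z
(∇×B)₂ = ∂B₁/∂z − ∂B₃/∂x = -3*y*z + 2*y + 90*z^2 - 12*z
(∇×B)₃ = ∂B₂/∂x − ∂B₁/∂y = 0
∇×B = (3*x*z - 2*x - 2*z, -3*y*z + 2*y + 90*z^2 - 12*z, 0)
At (-3, 2, -1): (17, 112, 0).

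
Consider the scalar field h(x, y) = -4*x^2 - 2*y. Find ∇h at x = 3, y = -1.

(-24, -2)

∂h/∂x = -8*x
∂h/∂y = -2
∇h = (-8*x, -2)
At (3, -1): (-24, -2).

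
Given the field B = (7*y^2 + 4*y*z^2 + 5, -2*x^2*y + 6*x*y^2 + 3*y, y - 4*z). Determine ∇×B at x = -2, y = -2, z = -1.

(1, 16, 32)

(∇×B)₁ = ∂B₃/∂y − ∂B₂/∂z = 1
(∇×B)₂ = ∂B₁/∂z − ∂B₃/∂x = 8*y*z
(∇×B)₃ = ∂B₂/∂x − ∂B₁/∂y = -4*x*y + 6*y^2 - 14*y - 4*z^2
∇×B = (1, 8*y*z, -4*x*y + 6*y^2 - 14*y - 4*z^2)
At (-2, -2, -1): (1, 16, 32).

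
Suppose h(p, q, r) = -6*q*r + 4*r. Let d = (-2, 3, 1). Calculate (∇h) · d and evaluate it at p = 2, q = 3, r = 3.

-68

∂h/∂p = 0
∂h/∂q = -6*r
∂h/∂r = -6*q + 4
∇h at (2, 3, 3) = (0, -18, -14)
∇h · d = (0)(-2) + (-18)(3) + (-14)(1) = -68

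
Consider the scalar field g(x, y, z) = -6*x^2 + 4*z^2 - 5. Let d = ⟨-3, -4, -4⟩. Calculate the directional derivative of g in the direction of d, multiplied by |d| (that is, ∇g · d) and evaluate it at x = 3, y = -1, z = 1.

76

∂g/∂x = -12*x
∂g/∂y = 0
∂g/∂z = 8*z
∇g at (3, -1, 1) = (-36, 0, 8)
∇g · d = (-36)(-3) + (0)(-4) + (8)(-4) = 76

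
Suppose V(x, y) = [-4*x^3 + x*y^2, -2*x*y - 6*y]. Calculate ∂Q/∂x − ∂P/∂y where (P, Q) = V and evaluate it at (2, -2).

12

∂V₂/∂x = -2*y
∂V₁/∂y = 2*x*y
Scalar curl = -2*x*y - 2*y
At (2, -2): 12.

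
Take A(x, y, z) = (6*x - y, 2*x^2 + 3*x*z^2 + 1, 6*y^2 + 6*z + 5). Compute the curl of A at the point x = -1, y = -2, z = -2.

(-36, 0, 9)

(∇×A)₁ = ∂A₃/∂y − ∂A₂/∂z = -6*x*z + 12*y
(∇×A)₂ = ∂A₁/∂z − ∂A₃/∂x = 0
(∇×A)₃ = ∂A₂/∂x − ∂A₁/∂y = 4*x + 3*z^2 + 1
∇×A = (-6*x*z + 12*y, 0, 4*x + 3*z^2 + 1)
At (-1, -2, -2): (-36, 0, 9).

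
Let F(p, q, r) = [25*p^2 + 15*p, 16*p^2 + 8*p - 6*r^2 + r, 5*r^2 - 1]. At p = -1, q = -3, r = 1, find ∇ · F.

∂F₁/∂p = 50*p + 15
∂F₂/∂q = 0
∂F₃/∂r = 10*r
∇·F = 50*p + 10*r + 15
At (-1, -3, 1): -25.

-25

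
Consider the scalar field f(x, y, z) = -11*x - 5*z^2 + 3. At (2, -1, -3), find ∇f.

(-11, 0, 30)

∂f/∂x = -11
∂f/∂y = 0
∂f/∂z = -10*z
∇f = (-11, 0, -10*z)
At (2, -1, -3): (-11, 0, 30).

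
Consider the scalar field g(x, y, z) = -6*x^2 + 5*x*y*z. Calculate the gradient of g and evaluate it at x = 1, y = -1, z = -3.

∂g/∂x = -12*x + 5*y*z
∂g/∂y = 5*x*z
∂g/∂z = 5*x*y
∇g = (-12*x + 5*y*z, 5*x*z, 5*x*y)
At (1, -1, -3): (3, -15, -5).

(3, -15, -5)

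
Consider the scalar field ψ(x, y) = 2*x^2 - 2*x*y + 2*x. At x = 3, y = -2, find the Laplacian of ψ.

4

∂²ψ/∂x² = 4
∂²ψ/∂y² = 0
∇²ψ = 4
At (3, -2): 4.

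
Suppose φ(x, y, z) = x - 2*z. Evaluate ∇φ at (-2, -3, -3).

∂φ/∂x = 1
∂φ/∂y = 0
∂φ/∂z = -2
∇φ = (1, 0, -2)
At (-2, -3, -3): (1, 0, -2).

(1, 0, -2)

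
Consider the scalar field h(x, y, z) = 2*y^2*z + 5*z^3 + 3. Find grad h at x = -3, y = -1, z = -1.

(0, 4, 17)

∂h/∂x = 0
∂h/∂y = 4*y*z
∂h/∂z = 2*y^2 + 15*z^2
∇h = (0, 4*y*z, 2*y^2 + 15*z^2)
At (-3, -1, -1): (0, 4, 17).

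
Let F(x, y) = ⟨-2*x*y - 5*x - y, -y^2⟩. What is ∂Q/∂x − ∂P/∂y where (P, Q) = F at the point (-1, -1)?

∂F₂/∂x = 0
∂F₁/∂y = -2*x - 1
Scalar curl = 2*x + 1
At (-1, -1): -1.

-1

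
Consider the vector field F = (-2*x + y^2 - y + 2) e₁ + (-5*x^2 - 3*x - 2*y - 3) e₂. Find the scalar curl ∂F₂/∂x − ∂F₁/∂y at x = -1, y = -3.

∂F₂/∂x = -10*x - 3
∂F₁/∂y = 2*y - 1
Scalar curl = -10*x - 2*y - 2
At (-1, -3): 14.

14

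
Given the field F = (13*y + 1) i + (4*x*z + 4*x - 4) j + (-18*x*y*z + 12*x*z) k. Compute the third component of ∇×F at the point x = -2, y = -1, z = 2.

-1

(∇×F)_3 = ∂F₂/∂x − ∂F₁/∂y
= 4*z + 4 − (13)
= 4*z - 9
At (-2, -1, 2): -1.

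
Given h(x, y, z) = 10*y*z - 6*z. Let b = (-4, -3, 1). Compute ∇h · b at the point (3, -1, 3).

∂h/∂x = 0
∂h/∂y = 10*z
∂h/∂z = 10*y - 6
∇h at (3, -1, 3) = (0, 30, -16)
∇h · b = (0)(-4) + (30)(-3) + (-16)(1) = -106

-106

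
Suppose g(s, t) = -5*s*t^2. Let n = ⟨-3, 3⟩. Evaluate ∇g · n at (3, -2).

∂g/∂s = -5*t^2
∂g/∂t = -10*s*t
∇g at (3, -2) = (-20, 60)
∇g · n = (-20)(-3) + (60)(3) = 240

240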